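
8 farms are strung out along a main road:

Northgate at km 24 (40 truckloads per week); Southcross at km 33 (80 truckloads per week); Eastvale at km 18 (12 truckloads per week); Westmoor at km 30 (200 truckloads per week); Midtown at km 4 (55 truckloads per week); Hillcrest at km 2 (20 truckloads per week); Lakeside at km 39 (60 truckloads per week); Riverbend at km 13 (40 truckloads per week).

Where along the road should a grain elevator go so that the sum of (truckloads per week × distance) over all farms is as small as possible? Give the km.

x = 30

For a sum of weighted absolute distances on a line, the optimum is the weighted median (not the mean). Total weight W = 507; half-weight = 253.5.
Sort by position and accumulate weight:
  km 2 (Hillcrest, w=20) → cum 20
  km 4 (Midtown, w=55) → cum 75
  km 13 (Riverbend, w=40) → cum 115
  km 18 (Eastvale, w=12) → cum 127
  km 24 (Northgate, w=40) → cum 167
  km 30 (Westmoor, w=200) → cum 367  ≥ 253.5 → median here
  km 33 (Southcross, w=80) → cum 447
  km 39 (Lakeside, w=60) → cum 507
Optimal location: km 30.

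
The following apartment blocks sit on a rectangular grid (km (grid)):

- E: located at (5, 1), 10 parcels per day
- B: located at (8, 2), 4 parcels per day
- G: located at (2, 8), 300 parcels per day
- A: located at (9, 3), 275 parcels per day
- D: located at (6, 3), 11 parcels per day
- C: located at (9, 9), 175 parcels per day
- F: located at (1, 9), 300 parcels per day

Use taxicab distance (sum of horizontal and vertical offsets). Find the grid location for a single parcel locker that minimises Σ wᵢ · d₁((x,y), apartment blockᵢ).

Manhattan distance separates: Σwᵢ(|x−xᵢ|+|y−yᵢ|) = Σwᵢ|x−xᵢ| + Σwᵢ|y−yᵢ|, so x and y are optimised independently as 1-D weighted medians.
Total weight W = 1075; half = 537.5.
x-coordinate, sorted with cumulative weight:
  x=1 (F, w=300) cum 300
  x=2 (G, w=300) cum 600  ← median
  x=5 (E, w=10) cum 610
  x=6 (D, w=11) cum 621
  x=8 (B, w=4) cum 625
  x=9 (A, w=275) cum 900
  x=9 (C, w=175) cum 1075
⇒ x* = 2
y-coordinate, sorted with cumulative weight:
  y=1 (E, w=10) cum 10
  y=2 (B, w=4) cum 14
  y=3 (A, w=275) cum 289
  y=3 (D, w=11) cum 300
  y=8 (G, w=300) cum 600  ← median
  y=9 (C, w=175) cum 775
  y=9 (F, w=300) cum 1075
⇒ y* = 8

(2, 8)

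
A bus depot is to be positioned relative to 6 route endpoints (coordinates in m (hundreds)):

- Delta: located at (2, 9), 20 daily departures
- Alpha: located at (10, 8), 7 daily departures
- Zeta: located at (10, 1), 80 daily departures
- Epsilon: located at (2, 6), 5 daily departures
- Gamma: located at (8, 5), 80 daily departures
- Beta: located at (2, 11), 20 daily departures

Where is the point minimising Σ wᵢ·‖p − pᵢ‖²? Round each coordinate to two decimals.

(7.55, 4.56)

The minimiser of Σwᵢ‖p−pᵢ‖² is the weighted centroid p* = (Σwᵢpᵢ)/(Σwᵢ).
Σwᵢ = 212.
Σwᵢxᵢ = 20·2 + 7·10 + 80·10 + 5·2 + 80·8 + 20·2 = 1600.
Σwᵢyᵢ = 20·9 + 7·8 + 80·1 + 5·6 + 80·5 + 20·11 = 966.
x* = 1600/212 = 7.55, y* = 966/212 = 4.56.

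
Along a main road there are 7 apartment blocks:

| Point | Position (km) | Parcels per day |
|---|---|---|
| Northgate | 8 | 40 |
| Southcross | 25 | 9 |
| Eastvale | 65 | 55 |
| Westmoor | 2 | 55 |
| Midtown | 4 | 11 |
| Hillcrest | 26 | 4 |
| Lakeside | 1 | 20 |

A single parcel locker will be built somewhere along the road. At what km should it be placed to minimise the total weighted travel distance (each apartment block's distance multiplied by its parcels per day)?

For a sum of weighted absolute distances on a line, the optimum is the weighted median (not the mean). Total weight W = 194; half-weight = 97.
Sort by position and accumulate weight:
  km 1 (Lakeside, w=20) → cum 20
  km 2 (Westmoor, w=55) → cum 75
  km 4 (Midtown, w=11) → cum 86
  km 8 (Northgate, w=40) → cum 126  ≥ 97 → median here
  km 25 (Southcross, w=9) → cum 135
  km 26 (Hillcrest, w=4) → cum 139
  km 65 (Eastvale, w=55) → cum 194
Optimal location: km 8.

x = 8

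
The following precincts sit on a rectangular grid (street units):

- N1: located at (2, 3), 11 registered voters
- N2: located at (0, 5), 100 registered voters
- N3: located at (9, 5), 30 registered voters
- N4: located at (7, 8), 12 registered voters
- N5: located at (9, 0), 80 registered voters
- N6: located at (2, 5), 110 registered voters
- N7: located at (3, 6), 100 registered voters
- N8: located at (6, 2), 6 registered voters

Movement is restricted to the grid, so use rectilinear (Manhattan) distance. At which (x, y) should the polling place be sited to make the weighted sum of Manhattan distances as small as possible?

Manhattan distance separates: Σwᵢ(|x−xᵢ|+|y−yᵢ|) = Σwᵢ|x−xᵢ| + Σwᵢ|y−yᵢ|, so x and y are optimised independently as 1-D weighted medians.
Total weight W = 449; half = 224.5.
x-coordinate, sorted with cumulative weight:
  x=0 (N2, w=100) cum 100
  x=2 (N1, w=11) cum 111
  x=2 (N6, w=110) cum 221
  x=3 (N7, w=100) cum 321  ← median
  x=6 (N8, w=6) cum 327
  x=7 (N4, w=12) cum 339
  x=9 (N3, w=30) cum 369
  x=9 (N5, w=80) cum 449
⇒ x* = 3
y-coordinate, sorted with cumulative weight:
  y=0 (N5, w=80) cum 80
  y=2 (N8, w=6) cum 86
  y=3 (N1, w=11) cum 97
  y=5 (N2, w=100) cum 197
  y=5 (N3, w=30) cum 227  ← median
  y=5 (N6, w=110) cum 337
  y=6 (N7, w=100) cum 437
  y=8 (N4, w=12) cum 449
⇒ y* = 5

(3, 5)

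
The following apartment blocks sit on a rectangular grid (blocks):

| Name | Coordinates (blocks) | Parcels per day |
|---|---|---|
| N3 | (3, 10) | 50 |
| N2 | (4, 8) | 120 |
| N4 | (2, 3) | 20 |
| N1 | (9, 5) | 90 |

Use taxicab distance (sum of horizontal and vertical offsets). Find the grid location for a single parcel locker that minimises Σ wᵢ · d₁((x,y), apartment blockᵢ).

(4, 8)

Manhattan distance separates: Σwᵢ(|x−xᵢ|+|y−yᵢ|) = Σwᵢ|x−xᵢ| + Σwᵢ|y−yᵢ|, so x and y are optimised independently as 1-D weighted medians.
Total weight W = 280; half = 140.
x-coordinate, sorted with cumulative weight:
  x=2 (N4, w=20) cum 20
  x=3 (N3, w=50) cum 70
  x=4 (N2, w=120) cum 190  ← median
  x=9 (N1, w=90) cum 280
⇒ x* = 4
y-coordinate, sorted with cumulative weight:
  y=3 (N4, w=20) cum 20
  y=5 (N1, w=90) cum 110
  y=8 (N2, w=120) cum 230  ← median
  y=10 (N3, w=50) cum 280
⇒ y* = 8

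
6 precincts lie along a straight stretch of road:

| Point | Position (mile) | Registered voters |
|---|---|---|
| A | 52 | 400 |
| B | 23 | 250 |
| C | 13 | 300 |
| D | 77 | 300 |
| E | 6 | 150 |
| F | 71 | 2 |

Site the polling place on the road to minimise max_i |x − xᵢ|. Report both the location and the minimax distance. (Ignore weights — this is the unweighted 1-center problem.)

location 41.5, max distance 35.5

The 1-center on a line is the midpoint of the two extreme points: leftmost at 6, rightmost at 77.
Optimal location = (6 + 77)/2 = 41.5; maximum distance = (77 − 6)/2 = 35.5.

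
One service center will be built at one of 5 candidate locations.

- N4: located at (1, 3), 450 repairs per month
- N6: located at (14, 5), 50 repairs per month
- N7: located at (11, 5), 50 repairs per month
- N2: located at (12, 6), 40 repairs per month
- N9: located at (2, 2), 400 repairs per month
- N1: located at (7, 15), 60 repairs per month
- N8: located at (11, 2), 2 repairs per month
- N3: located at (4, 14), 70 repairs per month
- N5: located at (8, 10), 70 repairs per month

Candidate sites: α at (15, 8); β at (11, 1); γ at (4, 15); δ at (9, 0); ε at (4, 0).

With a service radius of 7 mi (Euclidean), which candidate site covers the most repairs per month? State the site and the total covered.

Coverage radius r = 7 mi; a point is covered iff (Δx)²+(Δy)² ≤ 7² = 49.
  α (15, 8): covers {N6, N7, N2} → 140
  β (11, 1): covers {N6, N7, N2, N8} → 142
  γ (4, 15): covers {N1, N3, N5} → 200
  δ (9, 0): covers {N7, N2, N8} → 92
  ε (4, 0): covers {N4, N9} → 850
Maximum coverage at ε: 850 repairs per month.

ε, covering 850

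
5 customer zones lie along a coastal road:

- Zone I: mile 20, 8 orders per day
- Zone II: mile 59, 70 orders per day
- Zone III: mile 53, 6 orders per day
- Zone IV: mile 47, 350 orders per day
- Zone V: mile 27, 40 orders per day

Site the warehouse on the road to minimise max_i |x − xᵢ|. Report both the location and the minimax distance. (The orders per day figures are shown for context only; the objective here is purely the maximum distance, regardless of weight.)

location 39.5, max distance 19.5

The 1-center on a line is the midpoint of the two extreme points: leftmost at 20, rightmost at 59.
Optimal location = (20 + 59)/2 = 39.5; maximum distance = (59 − 20)/2 = 19.5.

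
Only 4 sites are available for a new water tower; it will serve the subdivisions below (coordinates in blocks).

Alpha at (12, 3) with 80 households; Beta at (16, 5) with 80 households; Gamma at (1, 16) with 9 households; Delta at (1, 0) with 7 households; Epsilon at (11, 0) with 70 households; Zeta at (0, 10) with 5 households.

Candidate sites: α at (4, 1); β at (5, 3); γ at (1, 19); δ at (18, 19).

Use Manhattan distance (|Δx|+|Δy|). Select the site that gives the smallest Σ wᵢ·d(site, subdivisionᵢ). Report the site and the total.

β, total 2492 blocks

Total weighted distance at each candidate:
  α (4, 1): total = 2895
  β (5, 3): total = 2492
  γ (1, 19): total = 6720
  δ (18, 19): total = 5427
Minimum is at β with total 2492 blocks.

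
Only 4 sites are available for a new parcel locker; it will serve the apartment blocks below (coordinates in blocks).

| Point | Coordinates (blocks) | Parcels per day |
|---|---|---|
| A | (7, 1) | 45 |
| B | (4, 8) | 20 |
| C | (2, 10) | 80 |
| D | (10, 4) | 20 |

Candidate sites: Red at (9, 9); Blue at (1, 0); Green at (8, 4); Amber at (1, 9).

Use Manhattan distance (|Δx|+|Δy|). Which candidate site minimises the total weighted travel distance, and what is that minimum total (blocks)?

Amber, total 1150 blocks

Total weighted distance at each candidate:
  Red (9, 9): total = 1330
  Blue (1, 0): total = 1675
  Green (8, 4): total = 1340
  Amber (1, 9): total = 1150
Minimum is at Amber with total 1150 blocks.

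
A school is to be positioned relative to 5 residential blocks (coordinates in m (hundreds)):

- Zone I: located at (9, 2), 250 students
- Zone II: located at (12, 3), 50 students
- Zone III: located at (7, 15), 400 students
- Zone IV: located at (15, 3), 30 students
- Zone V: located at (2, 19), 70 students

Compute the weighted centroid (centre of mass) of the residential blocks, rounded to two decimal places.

The minimiser of Σwᵢ‖p−pᵢ‖² is the weighted centroid p* = (Σwᵢpᵢ)/(Σwᵢ).
Σwᵢ = 800.
Σwᵢxᵢ = 250·9 + 50·12 + 400·7 + 30·15 + 70·2 = 6240.
Σwᵢyᵢ = 250·2 + 50·3 + 400·15 + 30·3 + 70·19 = 8070.
x* = 6240/800 = 7.80, y* = 8070/800 = 10.09.

(7.80, 10.09)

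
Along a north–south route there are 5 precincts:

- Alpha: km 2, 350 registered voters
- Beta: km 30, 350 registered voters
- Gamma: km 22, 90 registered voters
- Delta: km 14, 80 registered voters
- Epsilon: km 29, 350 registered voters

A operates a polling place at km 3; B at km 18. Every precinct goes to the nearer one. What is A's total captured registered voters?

The indifferent point is the midpoint (3+18)/2 = 10.5; precincts left of it (closer to A at 3) go to A, those right go to B.
  Alpha at 2 (w=350) → A
  Delta at 14 (w=80) → B
  Gamma at 22 (w=90) → B
  Epsilon at 29 (w=350) → B
  Beta at 30 (w=350) → B
A captures 350; B captures 870.

350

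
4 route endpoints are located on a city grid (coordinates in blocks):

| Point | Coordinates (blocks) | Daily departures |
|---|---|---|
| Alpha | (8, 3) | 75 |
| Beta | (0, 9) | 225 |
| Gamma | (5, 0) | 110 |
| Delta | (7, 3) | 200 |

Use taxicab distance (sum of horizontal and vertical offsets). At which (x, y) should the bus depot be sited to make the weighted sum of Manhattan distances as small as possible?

Manhattan distance separates: Σwᵢ(|x−xᵢ|+|y−yᵢ|) = Σwᵢ|x−xᵢ| + Σwᵢ|y−yᵢ|, so x and y are optimised independently as 1-D weighted medians.
Total weight W = 610; half = 305.
x-coordinate, sorted with cumulative weight:
  x=0 (Beta, w=225) cum 225
  x=5 (Gamma, w=110) cum 335  ← median
  x=7 (Delta, w=200) cum 535
  x=8 (Alpha, w=75) cum 610
⇒ x* = 5
y-coordinate, sorted with cumulative weight:
  y=0 (Gamma, w=110) cum 110
  y=3 (Alpha, w=75) cum 185
  y=3 (Delta, w=200) cum 385  ← median
  y=9 (Beta, w=225) cum 610
⇒ y* = 3

(5, 3)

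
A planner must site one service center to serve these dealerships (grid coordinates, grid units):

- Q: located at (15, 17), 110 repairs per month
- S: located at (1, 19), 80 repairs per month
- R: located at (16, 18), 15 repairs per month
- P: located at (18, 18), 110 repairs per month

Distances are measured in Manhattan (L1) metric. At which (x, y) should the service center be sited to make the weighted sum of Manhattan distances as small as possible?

(15, 18)

Manhattan distance separates: Σwᵢ(|x−xᵢ|+|y−yᵢ|) = Σwᵢ|x−xᵢ| + Σwᵢ|y−yᵢ|, so x and y are optimised independently as 1-D weighted medians.
Total weight W = 315; half = 157.5.
x-coordinate, sorted with cumulative weight:
  x=1 (S, w=80) cum 80
  x=15 (Q, w=110) cum 190  ← median
  x=16 (R, w=15) cum 205
  x=18 (P, w=110) cum 315
⇒ x* = 15
y-coordinate, sorted with cumulative weight:
  y=17 (Q, w=110) cum 110
  y=18 (R, w=15) cum 125
  y=18 (P, w=110) cum 235  ← median
  y=19 (S, w=80) cum 315
⇒ y* = 18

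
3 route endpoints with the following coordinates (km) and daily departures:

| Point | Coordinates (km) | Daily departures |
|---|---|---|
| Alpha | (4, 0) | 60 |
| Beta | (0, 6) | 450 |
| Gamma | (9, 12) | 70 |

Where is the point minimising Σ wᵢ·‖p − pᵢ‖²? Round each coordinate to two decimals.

The minimiser of Σwᵢ‖p−pᵢ‖² is the weighted centroid p* = (Σwᵢpᵢ)/(Σwᵢ).
Σwᵢ = 580.
Σwᵢxᵢ = 60·4 + 450·0 + 70·9 = 870.
Σwᵢyᵢ = 60·0 + 450·6 + 70·12 = 3540.
x* = 870/580 = 1.50, y* = 3540/580 = 6.10.

(1.50, 6.10)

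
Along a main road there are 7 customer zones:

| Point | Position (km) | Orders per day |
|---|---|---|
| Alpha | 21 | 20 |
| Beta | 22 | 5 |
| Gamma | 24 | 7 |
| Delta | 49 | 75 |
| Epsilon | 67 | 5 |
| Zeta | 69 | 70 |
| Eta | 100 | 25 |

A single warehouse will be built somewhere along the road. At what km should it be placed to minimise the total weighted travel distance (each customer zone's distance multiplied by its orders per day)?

For a sum of weighted absolute distances on a line, the optimum is the weighted median (not the mean). Total weight W = 207; half-weight = 103.5.
Sort by position and accumulate weight:
  km 21 (Alpha, w=20) → cum 20
  km 22 (Beta, w=5) → cum 25
  km 24 (Gamma, w=7) → cum 32
  km 49 (Delta, w=75) → cum 107  ≥ 103.5 → median here
  km 67 (Epsilon, w=5) → cum 112
  km 69 (Zeta, w=70) → cum 182
  km 100 (Eta, w=25) → cum 207
Optimal location: km 49.

x = 49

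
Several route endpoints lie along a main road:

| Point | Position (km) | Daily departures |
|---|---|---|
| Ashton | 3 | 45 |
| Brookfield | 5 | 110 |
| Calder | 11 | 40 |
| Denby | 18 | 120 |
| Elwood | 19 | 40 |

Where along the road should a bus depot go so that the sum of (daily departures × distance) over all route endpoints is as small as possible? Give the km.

For a sum of weighted absolute distances on a line, the optimum is the weighted median (not the mean). Total weight W = 355; half-weight = 177.5.
Sort by position and accumulate weight:
  km 3 (Ashton, w=45) → cum 45
  km 5 (Brookfield, w=110) → cum 155
  km 11 (Calder, w=40) → cum 195  ≥ 177.5 → median here
  km 18 (Denby, w=120) → cum 315
  km 19 (Elwood, w=40) → cum 355
Optimal location: km 11.

x = 11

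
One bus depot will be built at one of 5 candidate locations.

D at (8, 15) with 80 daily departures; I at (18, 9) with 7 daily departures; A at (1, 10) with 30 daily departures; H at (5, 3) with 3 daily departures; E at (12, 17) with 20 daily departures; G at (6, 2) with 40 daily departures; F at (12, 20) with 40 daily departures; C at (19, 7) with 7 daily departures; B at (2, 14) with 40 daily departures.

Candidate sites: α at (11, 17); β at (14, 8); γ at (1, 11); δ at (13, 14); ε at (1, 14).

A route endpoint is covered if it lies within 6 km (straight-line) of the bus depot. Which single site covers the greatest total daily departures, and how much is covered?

α, covering 140

Coverage radius r = 6 km; a point is covered iff (Δx)²+(Δy)² ≤ 6² = 36.
  α (11, 17): covers {D, E, F} → 140
  β (14, 8): covers {I, C} → 14
  γ (1, 11): covers {A, B} → 70
  δ (13, 14): covers {D, E} → 100
  ε (1, 14): covers {A, B} → 70
Maximum coverage at α: 140 daily departures.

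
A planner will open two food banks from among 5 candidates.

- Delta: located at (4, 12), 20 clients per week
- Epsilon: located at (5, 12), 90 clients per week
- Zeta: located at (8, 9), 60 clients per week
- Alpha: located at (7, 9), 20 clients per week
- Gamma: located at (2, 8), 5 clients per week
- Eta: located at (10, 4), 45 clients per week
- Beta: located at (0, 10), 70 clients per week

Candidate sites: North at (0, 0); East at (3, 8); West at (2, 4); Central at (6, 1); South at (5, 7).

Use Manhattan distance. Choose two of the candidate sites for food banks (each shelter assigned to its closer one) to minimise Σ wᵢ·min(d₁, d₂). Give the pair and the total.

Evaluate every pair (each demand assigned to the nearer of the two):
  {East, South}: total = 1645
  {East, Central}: total = 1770
  {East, West}: total = 1815
  {Central, South}: total = 1845
  {North, South}: total = 1890
  {West, South}: total = 1890
  {North, East}: total = 1950
  {West, Central}: total = 2865
  {North, West}: total = 2990
  {North, Central}: total = 3185
Best pair: {East, South} with total 1645.

{East, South}, total 1645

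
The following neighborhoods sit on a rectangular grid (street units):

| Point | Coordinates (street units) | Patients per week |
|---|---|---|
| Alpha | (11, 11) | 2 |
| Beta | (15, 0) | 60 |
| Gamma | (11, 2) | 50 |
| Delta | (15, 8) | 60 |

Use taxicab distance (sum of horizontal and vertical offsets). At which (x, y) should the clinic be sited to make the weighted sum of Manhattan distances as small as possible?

Manhattan distance separates: Σwᵢ(|x−xᵢ|+|y−yᵢ|) = Σwᵢ|x−xᵢ| + Σwᵢ|y−yᵢ|, so x and y are optimised independently as 1-D weighted medians.
Total weight W = 172; half = 86.
x-coordinate, sorted with cumulative weight:
  x=11 (Alpha, w=2) cum 2
  x=11 (Gamma, w=50) cum 52
  x=15 (Beta, w=60) cum 112  ← median
  x=15 (Delta, w=60) cum 172
⇒ x* = 15
y-coordinate, sorted with cumulative weight:
  y=0 (Beta, w=60) cum 60
  y=2 (Gamma, w=50) cum 110  ← median
  y=8 (Delta, w=60) cum 170
  y=11 (Alpha, w=2) cum 172
⇒ y* = 2

(15, 2)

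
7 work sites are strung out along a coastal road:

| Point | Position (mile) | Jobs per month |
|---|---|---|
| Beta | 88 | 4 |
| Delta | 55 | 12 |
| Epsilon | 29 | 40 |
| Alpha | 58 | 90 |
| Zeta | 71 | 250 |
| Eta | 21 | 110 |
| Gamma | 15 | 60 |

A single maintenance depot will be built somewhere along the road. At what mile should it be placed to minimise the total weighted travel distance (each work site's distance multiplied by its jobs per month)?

x = 58

For a sum of weighted absolute distances on a line, the optimum is the weighted median (not the mean). Total weight W = 566; half-weight = 283.
Sort by position and accumulate weight:
  mile 15 (Gamma, w=60) → cum 60
  mile 21 (Eta, w=110) → cum 170
  mile 29 (Epsilon, w=40) → cum 210
  mile 55 (Delta, w=12) → cum 222
  mile 58 (Alpha, w=90) → cum 312  ≥ 283 → median here
  mile 71 (Zeta, w=250) → cum 562
  mile 88 (Beta, w=4) → cum 566
Optimal location: mile 58.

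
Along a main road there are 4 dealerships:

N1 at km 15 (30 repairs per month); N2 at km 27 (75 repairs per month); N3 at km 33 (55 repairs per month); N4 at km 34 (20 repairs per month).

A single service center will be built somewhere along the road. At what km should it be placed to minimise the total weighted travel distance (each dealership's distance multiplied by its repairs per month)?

x = 27

For a sum of weighted absolute distances on a line, the optimum is the weighted median (not the mean). Total weight W = 180; half-weight = 90.
Sort by position and accumulate weight:
  km 15 (N1, w=30) → cum 30
  km 27 (N2, w=75) → cum 105  ≥ 90 → median here
  km 33 (N3, w=55) → cum 160
  km 34 (N4, w=20) → cum 180
Optimal location: km 27.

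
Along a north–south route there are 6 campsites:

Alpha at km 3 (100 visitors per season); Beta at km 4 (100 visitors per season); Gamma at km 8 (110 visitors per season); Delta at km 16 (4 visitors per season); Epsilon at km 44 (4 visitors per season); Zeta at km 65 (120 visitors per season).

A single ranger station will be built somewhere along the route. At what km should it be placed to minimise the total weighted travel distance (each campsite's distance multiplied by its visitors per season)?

x = 8

For a sum of weighted absolute distances on a line, the optimum is the weighted median (not the mean). Total weight W = 438; half-weight = 219.
Sort by position and accumulate weight:
  km 3 (Alpha, w=100) → cum 100
  km 4 (Beta, w=100) → cum 200
  km 8 (Gamma, w=110) → cum 310  ≥ 219 → median here
  km 16 (Delta, w=4) → cum 314
  km 44 (Epsilon, w=4) → cum 318
  km 65 (Zeta, w=120) → cum 438
Optimal location: km 8.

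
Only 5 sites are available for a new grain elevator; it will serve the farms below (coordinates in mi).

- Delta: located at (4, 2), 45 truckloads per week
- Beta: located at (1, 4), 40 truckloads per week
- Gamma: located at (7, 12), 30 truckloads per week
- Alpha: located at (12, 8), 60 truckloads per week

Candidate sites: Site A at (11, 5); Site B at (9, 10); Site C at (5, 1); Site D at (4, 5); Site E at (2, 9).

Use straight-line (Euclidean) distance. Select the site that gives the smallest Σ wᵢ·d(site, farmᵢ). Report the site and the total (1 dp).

Site D, total 1002.6 mi

Total weighted distance at each candidate:
  Site A (11, 5): total = 1176.3
  Site B (9, 10): total = 1125.7
  Site C (5, 1): total = 1193.0
  Site D (4, 5): total = 1002.6
  Site E (2, 9): total = 1309.5
Minimum is at Site D with total 1002.6 mi.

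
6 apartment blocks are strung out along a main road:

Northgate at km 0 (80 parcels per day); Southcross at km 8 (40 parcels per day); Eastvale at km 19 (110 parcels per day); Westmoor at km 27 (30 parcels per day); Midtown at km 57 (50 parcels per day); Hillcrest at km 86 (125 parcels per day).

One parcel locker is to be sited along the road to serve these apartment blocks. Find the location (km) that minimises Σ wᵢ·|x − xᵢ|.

For a sum of weighted absolute distances on a line, the optimum is the weighted median (not the mean). Total weight W = 435; half-weight = 217.5.
Sort by position and accumulate weight:
  km 0 (Northgate, w=80) → cum 80
  km 8 (Southcross, w=40) → cum 120
  km 19 (Eastvale, w=110) → cum 230  ≥ 217.5 → median here
  km 27 (Westmoor, w=30) → cum 260
  km 57 (Midtown, w=50) → cum 310
  km 86 (Hillcrest, w=125) → cum 435
Optimal location: km 19.

x = 19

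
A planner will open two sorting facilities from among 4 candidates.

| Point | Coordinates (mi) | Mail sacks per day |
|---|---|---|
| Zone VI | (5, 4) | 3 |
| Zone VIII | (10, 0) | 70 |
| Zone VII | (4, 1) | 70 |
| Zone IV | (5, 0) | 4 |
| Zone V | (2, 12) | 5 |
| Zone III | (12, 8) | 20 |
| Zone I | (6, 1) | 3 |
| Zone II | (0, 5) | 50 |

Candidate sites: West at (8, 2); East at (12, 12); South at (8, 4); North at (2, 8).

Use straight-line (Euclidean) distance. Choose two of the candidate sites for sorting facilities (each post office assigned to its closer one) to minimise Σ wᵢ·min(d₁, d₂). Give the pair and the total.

Evaluate every pair (each demand assigned to the nearer of the two):
  {West, North}: total = 863.1
  {South, North}: total = 1016.3
  {West, East}: total = 1075.8
  {West, South}: total = 1083.0
  {East, South}: total = 1236.0
  {East, North}: total = 1655.2
Best pair: {West, North} with total 863.1.

{West, North}, total 863.1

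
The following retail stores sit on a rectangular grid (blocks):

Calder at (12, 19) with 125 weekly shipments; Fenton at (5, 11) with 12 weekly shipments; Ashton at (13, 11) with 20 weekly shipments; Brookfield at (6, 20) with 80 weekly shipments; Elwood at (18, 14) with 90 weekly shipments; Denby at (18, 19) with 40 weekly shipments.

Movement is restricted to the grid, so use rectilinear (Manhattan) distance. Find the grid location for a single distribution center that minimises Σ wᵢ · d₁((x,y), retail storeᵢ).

(12, 19)

Manhattan distance separates: Σwᵢ(|x−xᵢ|+|y−yᵢ|) = Σwᵢ|x−xᵢ| + Σwᵢ|y−yᵢ|, so x and y are optimised independently as 1-D weighted medians.
Total weight W = 367; half = 183.5.
x-coordinate, sorted with cumulative weight:
  x=5 (Fenton, w=12) cum 12
  x=6 (Brookfield, w=80) cum 92
  x=12 (Calder, w=125) cum 217  ← median
  x=13 (Ashton, w=20) cum 237
  x=18 (Elwood, w=90) cum 327
  x=18 (Denby, w=40) cum 367
⇒ x* = 12
y-coordinate, sorted with cumulative weight:
  y=11 (Fenton, w=12) cum 12
  y=11 (Ashton, w=20) cum 32
  y=14 (Elwood, w=90) cum 122
  y=19 (Calder, w=125) cum 247  ← median
  y=19 (Denby, w=40) cum 287
  y=20 (Brookfield, w=80) cum 367
⇒ y* = 19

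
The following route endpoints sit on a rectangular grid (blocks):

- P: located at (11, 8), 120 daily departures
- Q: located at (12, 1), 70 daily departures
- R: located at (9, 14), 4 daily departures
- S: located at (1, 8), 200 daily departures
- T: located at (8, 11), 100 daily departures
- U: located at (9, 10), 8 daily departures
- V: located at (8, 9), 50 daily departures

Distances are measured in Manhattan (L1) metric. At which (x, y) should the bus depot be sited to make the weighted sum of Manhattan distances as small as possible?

(8, 8)

Manhattan distance separates: Σwᵢ(|x−xᵢ|+|y−yᵢ|) = Σwᵢ|x−xᵢ| + Σwᵢ|y−yᵢ|, so x and y are optimised independently as 1-D weighted medians.
Total weight W = 552; half = 276.
x-coordinate, sorted with cumulative weight:
  x=1 (S, w=200) cum 200
  x=8 (T, w=100) cum 300  ← median
  x=8 (V, w=50) cum 350
  x=9 (R, w=4) cum 354
  x=9 (U, w=8) cum 362
  x=11 (P, w=120) cum 482
  x=12 (Q, w=70) cum 552
⇒ x* = 8
y-coordinate, sorted with cumulative weight:
  y=1 (Q, w=70) cum 70
  y=8 (P, w=120) cum 190
  y=8 (S, w=200) cum 390  ← median
  y=9 (V, w=50) cum 440
  y=10 (U, w=8) cum 448
  y=11 (T, w=100) cum 548
  y=14 (R, w=4) cum 552
⇒ y* = 8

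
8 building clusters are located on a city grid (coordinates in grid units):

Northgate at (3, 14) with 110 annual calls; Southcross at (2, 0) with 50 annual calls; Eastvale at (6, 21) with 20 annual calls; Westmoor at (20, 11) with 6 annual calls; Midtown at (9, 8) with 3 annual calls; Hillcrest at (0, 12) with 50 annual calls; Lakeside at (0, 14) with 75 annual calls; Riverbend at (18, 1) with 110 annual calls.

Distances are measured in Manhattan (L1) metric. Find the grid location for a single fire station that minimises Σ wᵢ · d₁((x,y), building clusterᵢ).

(3, 12)

Manhattan distance separates: Σwᵢ(|x−xᵢ|+|y−yᵢ|) = Σwᵢ|x−xᵢ| + Σwᵢ|y−yᵢ|, so x and y are optimised independently as 1-D weighted medians.
Total weight W = 424; half = 212.
x-coordinate, sorted with cumulative weight:
  x=0 (Hillcrest, w=50) cum 50
  x=0 (Lakeside, w=75) cum 125
  x=2 (Southcross, w=50) cum 175
  x=3 (Northgate, w=110) cum 285  ← median
  x=6 (Eastvale, w=20) cum 305
  x=9 (Midtown, w=3) cum 308
  x=18 (Riverbend, w=110) cum 418
  x=20 (Westmoor, w=6) cum 424
⇒ x* = 3
y-coordinate, sorted with cumulative weight:
  y=0 (Southcross, w=50) cum 50
  y=1 (Riverbend, w=110) cum 160
  y=8 (Midtown, w=3) cum 163
  y=11 (Westmoor, w=6) cum 169
  y=12 (Hillcrest, w=50) cum 219  ← median
  y=14 (Northgate, w=110) cum 329
  y=14 (Lakeside, w=75) cum 404
  y=21 (Eastvale, w=20) cum 424
⇒ y* = 12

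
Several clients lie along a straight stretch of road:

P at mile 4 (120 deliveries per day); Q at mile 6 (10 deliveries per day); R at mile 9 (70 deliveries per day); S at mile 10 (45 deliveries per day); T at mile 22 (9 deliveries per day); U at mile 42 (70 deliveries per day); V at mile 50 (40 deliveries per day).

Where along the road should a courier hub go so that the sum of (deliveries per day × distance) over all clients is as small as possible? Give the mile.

For a sum of weighted absolute distances on a line, the optimum is the weighted median (not the mean). Total weight W = 364; half-weight = 182.
Sort by position and accumulate weight:
  mile 4 (P, w=120) → cum 120
  mile 6 (Q, w=10) → cum 130
  mile 9 (R, w=70) → cum 200  ≥ 182 → median here
  mile 10 (S, w=45) → cum 245
  mile 22 (T, w=9) → cum 254
  mile 42 (U, w=70) → cum 324
  mile 50 (V, w=40) → cum 364
Optimal location: mile 9.

x = 9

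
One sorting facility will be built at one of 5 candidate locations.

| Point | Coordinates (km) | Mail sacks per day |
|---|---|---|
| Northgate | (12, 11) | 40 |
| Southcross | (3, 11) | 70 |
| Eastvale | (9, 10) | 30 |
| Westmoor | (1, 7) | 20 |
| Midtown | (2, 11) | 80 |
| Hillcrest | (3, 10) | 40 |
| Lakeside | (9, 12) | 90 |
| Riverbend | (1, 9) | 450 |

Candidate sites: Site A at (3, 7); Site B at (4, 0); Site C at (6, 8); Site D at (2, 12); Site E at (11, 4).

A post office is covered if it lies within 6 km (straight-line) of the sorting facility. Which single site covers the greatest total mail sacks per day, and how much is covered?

Coverage radius r = 6 km; a point is covered iff (Δx)²+(Δy)² ≤ 6² = 36.
  Site A (3, 7): covers {Southcross, Westmoor, Midtown, Hillcrest, Riverbend} → 660
  Site B (4, 0): covers {none} → 0
  Site C (6, 8): covers {Southcross, Eastvale, Westmoor, Midtown, Hillcrest, Lakeside, Riverbend} → 780
  Site D (2, 12): covers {Southcross, Westmoor, Midtown, Hillcrest, Riverbend} → 660
  Site E (11, 4): covers {none} → 0
Maximum coverage at Site C: 780 mail sacks per day.

Site C, covering 780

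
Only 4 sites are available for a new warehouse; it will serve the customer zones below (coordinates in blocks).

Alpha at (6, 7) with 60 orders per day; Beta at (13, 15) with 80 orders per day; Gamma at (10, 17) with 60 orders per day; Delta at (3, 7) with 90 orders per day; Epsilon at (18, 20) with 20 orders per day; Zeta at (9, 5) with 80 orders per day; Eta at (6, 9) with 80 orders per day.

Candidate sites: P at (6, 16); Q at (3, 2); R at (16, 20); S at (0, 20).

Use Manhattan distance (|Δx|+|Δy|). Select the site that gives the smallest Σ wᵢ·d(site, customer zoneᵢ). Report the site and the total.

P, total 4560 blocks

Total weighted distance at each candidate:
  P (6, 16): total = 4560
  Q (3, 2): total = 6270
  R (16, 20): total = 8380
  S (0, 20): total = 8440
Minimum is at P with total 4560 blocks.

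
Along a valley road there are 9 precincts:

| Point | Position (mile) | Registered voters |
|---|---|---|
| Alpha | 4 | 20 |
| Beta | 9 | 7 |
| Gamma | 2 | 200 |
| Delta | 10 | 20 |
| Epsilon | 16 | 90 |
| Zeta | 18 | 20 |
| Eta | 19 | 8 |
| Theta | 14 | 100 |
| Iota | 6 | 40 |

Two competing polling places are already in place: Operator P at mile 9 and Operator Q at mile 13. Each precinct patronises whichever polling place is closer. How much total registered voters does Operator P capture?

The indifferent point is the midpoint (9+13)/2 = 11; precincts left of it (closer to Operator P at 9) go to Operator P, those right go to Operator Q.
  Gamma at 2 (w=200) → Operator P
  Alpha at 4 (w=20) → Operator P
  Iota at 6 (w=40) → Operator P
  Beta at 9 (w=7) → Operator P
  Delta at 10 (w=20) → Operator P
  Theta at 14 (w=100) → Operator Q
  Epsilon at 16 (w=90) → Operator Q
  Zeta at 18 (w=20) → Operator Q
  Eta at 19 (w=8) → Operator Q
Operator P captures 287; Operator Q captures 218.

287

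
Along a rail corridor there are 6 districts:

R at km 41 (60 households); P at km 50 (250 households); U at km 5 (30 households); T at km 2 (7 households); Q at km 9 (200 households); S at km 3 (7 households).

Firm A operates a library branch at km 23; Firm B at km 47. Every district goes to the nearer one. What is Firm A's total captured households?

244

The indifferent point is the midpoint (23+47)/2 = 35; districts left of it (closer to Firm A at 23) go to Firm A, those right go to Firm B.
  T at 2 (w=7) → Firm A
  S at 3 (w=7) → Firm A
  U at 5 (w=30) → Firm A
  Q at 9 (w=200) → Firm A
  R at 41 (w=60) → Firm B
  P at 50 (w=250) → Firm B
Firm A captures 244; Firm B captures 310.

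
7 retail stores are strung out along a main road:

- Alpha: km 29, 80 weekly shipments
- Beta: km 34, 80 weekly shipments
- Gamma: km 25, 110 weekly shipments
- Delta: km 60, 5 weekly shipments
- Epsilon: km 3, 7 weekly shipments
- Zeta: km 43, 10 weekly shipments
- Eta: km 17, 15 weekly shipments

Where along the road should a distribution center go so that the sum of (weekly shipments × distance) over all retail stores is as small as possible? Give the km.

x = 29

For a sum of weighted absolute distances on a line, the optimum is the weighted median (not the mean). Total weight W = 307; half-weight = 153.5.
Sort by position and accumulate weight:
  km 3 (Epsilon, w=7) → cum 7
  km 17 (Eta, w=15) → cum 22
  km 25 (Gamma, w=110) → cum 132
  km 29 (Alpha, w=80) → cum 212  ≥ 153.5 → median here
  km 34 (Beta, w=80) → cum 292
  km 43 (Zeta, w=10) → cum 302
  km 60 (Delta, w=5) → cum 307
Optimal location: km 29.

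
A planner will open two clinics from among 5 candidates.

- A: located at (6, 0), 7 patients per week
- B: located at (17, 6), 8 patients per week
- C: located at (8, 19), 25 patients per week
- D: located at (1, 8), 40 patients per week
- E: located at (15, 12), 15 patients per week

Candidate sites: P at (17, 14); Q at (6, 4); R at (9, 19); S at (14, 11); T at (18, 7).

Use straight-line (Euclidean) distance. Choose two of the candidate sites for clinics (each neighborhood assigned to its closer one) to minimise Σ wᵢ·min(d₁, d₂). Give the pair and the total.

{Q, R}, total 536.9

Evaluate every pair (each demand assigned to the nearer of the two):
  {Q, R}: total = 536.9
  {Q, S}: total = 602.0
  {P, Q}: total = 647.9
  {R, S}: total = 721.7
  {Q, T}: total = 761.2
  {R, T}: total = 765.1
  {P, R}: total = 800.1
  {S, T}: total = 911.4
  {P, S}: total = 946.7
  {P, T}: total = 1089.6
Best pair: {Q, R} with total 536.9.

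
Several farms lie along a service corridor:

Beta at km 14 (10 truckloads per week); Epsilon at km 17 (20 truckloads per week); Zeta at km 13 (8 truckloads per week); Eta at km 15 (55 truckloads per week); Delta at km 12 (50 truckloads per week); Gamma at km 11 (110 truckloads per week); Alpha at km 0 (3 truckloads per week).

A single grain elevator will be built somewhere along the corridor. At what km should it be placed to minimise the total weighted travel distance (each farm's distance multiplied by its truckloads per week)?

For a sum of weighted absolute distances on a line, the optimum is the weighted median (not the mean). Total weight W = 256; half-weight = 128.
Sort by position and accumulate weight:
  km 0 (Alpha, w=3) → cum 3
  km 11 (Gamma, w=110) → cum 113
  km 12 (Delta, w=50) → cum 163  ≥ 128 → median here
  km 13 (Zeta, w=8) → cum 171
  km 14 (Beta, w=10) → cum 181
  km 15 (Eta, w=55) → cum 236
  km 17 (Epsilon, w=20) → cum 256
Optimal location: km 12.

x = 12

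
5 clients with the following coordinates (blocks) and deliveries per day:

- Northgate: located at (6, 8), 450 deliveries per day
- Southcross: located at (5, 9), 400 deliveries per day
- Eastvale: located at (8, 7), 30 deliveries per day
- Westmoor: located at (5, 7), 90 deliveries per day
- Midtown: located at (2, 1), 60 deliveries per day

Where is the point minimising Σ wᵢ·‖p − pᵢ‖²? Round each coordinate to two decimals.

(5.35, 7.86)

The minimiser of Σwᵢ‖p−pᵢ‖² is the weighted centroid p* = (Σwᵢpᵢ)/(Σwᵢ).
Σwᵢ = 1030.
Σwᵢxᵢ = 450·6 + 400·5 + 30·8 + 90·5 + 60·2 = 5510.
Σwᵢyᵢ = 450·8 + 400·9 + 30·7 + 90·7 + 60·1 = 8100.
x* = 5510/1030 = 5.35, y* = 8100/1030 = 7.86.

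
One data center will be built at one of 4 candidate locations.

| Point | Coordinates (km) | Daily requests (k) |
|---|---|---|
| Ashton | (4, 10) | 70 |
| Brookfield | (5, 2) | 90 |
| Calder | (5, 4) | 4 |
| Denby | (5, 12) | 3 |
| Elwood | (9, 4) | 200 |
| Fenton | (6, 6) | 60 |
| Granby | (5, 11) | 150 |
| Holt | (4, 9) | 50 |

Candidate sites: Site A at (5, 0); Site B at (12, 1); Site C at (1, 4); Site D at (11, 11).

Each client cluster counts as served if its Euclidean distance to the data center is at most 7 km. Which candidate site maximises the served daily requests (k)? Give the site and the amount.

Site A, covering 354

Coverage radius r = 7 km; a point is covered iff (Δx)²+(Δy)² ≤ 7² = 49.
  Site A (5, 0): covers {Brookfield, Calder, Elwood, Fenton} → 354
  Site B (12, 1): covers {Elwood} → 200
  Site C (1, 4): covers {Ashton, Brookfield, Calder, Fenton, Holt} → 274
  Site D (11, 11): covers {Denby, Granby} → 153
Maximum coverage at Site A: 354 daily requests (k).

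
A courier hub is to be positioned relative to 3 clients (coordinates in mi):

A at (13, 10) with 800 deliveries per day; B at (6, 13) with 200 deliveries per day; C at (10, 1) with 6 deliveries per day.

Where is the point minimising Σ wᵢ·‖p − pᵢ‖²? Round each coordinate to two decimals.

(11.59, 10.54)

The minimiser of Σwᵢ‖p−pᵢ‖² is the weighted centroid p* = (Σwᵢpᵢ)/(Σwᵢ).
Σwᵢ = 1006.
Σwᵢxᵢ = 800·13 + 200·6 + 6·10 = 11660.
Σwᵢyᵢ = 800·10 + 200·13 + 6·1 = 10606.
x* = 11660/1006 = 11.59, y* = 10606/1006 = 10.54.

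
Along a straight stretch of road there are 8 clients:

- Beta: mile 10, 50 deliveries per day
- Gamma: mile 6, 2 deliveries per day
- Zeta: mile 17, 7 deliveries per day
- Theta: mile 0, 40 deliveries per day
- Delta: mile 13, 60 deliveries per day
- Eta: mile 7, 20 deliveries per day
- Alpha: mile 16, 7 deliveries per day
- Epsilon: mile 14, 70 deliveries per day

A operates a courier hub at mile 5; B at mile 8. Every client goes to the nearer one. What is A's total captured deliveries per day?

42

The indifferent point is the midpoint (5+8)/2 = 6.5; clients left of it (closer to A at 5) go to A, those right go to B.
  Theta at 0 (w=40) → A
  Gamma at 6 (w=2) → A
  Eta at 7 (w=20) → B
  Beta at 10 (w=50) → B
  Delta at 13 (w=60) → B
  Epsilon at 14 (w=70) → B
  Alpha at 16 (w=7) → B
  Zeta at 17 (w=7) → B
A captures 42; B captures 214.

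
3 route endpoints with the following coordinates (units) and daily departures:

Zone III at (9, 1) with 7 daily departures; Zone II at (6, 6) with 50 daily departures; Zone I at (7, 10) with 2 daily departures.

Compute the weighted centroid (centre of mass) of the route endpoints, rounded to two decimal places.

(6.39, 5.54)

The minimiser of Σwᵢ‖p−pᵢ‖² is the weighted centroid p* = (Σwᵢpᵢ)/(Σwᵢ).
Σwᵢ = 59.
Σwᵢxᵢ = 7·9 + 50·6 + 2·7 = 377.
Σwᵢyᵢ = 7·1 + 50·6 + 2·10 = 327.
x* = 377/59 = 6.39, y* = 327/59 = 5.54.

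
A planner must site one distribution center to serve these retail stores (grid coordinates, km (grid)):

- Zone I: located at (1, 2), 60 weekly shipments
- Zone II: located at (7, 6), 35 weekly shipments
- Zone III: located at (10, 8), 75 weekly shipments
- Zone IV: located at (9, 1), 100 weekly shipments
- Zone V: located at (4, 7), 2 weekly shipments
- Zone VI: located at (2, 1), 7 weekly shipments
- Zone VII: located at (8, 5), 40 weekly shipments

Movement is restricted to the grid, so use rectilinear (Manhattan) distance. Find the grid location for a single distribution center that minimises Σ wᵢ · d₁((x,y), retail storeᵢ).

Manhattan distance separates: Σwᵢ(|x−xᵢ|+|y−yᵢ|) = Σwᵢ|x−xᵢ| + Σwᵢ|y−yᵢ|, so x and y are optimised independently as 1-D weighted medians.
Total weight W = 319; half = 159.5.
x-coordinate, sorted with cumulative weight:
  x=1 (Zone I, w=60) cum 60
  x=2 (Zone VI, w=7) cum 67
  x=4 (Zone V, w=2) cum 69
  x=7 (Zone II, w=35) cum 104
  x=8 (Zone VII, w=40) cum 144
  x=9 (Zone IV, w=100) cum 244  ← median
  x=10 (Zone III, w=75) cum 319
⇒ x* = 9
y-coordinate, sorted with cumulative weight:
  y=1 (Zone IV, w=100) cum 100
  y=1 (Zone VI, w=7) cum 107
  y=2 (Zone I, w=60) cum 167  ← median
  y=5 (Zone VII, w=40) cum 207
  y=6 (Zone II, w=35) cum 242
  y=7 (Zone V, w=2) cum 244
  y=8 (Zone III, w=75) cum 319
⇒ y* = 2

(9, 2)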